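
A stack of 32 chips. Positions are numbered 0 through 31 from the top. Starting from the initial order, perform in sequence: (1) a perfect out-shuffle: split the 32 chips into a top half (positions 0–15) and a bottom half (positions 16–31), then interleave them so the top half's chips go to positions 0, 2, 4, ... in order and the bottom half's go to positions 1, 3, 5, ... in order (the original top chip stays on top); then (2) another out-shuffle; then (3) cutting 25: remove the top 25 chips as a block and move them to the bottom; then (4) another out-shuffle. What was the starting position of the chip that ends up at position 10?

Undo the operations in reverse order, starting from position 10:
  undo op 4 (out-shuffle, from top half): 10 ← 5
  undo op 3 (cut 25): 5 ← 30
  undo op 2 (out-shuffle, from top half): 30 ← 15
  undo op 1 (out-shuffle, from bottom half): 15 ← 23
So the chip at position 10 came from original position 23.

23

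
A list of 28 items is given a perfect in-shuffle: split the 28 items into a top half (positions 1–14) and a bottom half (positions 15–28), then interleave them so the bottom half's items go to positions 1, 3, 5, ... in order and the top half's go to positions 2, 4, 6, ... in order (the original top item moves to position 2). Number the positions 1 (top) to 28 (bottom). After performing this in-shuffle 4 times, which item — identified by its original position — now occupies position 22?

Work backwards from position 22, undoing one in-shuffle at a time:
22 ← 11 ← 20 ← 10 ← 5
So the item now at position 22 started at position 5.

5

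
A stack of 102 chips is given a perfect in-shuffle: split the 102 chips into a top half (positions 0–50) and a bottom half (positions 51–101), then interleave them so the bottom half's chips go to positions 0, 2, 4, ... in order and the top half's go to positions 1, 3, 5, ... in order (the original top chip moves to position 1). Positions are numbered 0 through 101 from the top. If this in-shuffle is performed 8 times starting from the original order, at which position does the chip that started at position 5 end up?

Track the chip's position through each in-shuffle:
5 → 11 → 23 → 47 → 95 → 88 → 74 → 46 → 93

93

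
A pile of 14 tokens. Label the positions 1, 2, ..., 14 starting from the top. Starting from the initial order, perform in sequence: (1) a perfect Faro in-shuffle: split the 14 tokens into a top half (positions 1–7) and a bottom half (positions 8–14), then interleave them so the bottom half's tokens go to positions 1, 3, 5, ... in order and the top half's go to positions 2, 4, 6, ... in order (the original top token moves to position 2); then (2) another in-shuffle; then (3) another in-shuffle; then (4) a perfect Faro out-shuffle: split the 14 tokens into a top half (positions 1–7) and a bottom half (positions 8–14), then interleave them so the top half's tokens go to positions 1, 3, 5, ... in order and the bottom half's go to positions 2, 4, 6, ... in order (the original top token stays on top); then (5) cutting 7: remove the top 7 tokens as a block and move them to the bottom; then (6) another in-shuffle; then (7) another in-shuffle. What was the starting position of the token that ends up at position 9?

Undo the operations in reverse order, starting from position 9:
  undo op 7 (in-shuffle, from bottom half): 9 ← 12
  undo op 6 (in-shuffle, from top half): 12 ← 6
  undo op 5 (cut 7): 6 ← 13
  undo op 4 (out-shuffle, from top half): 13 ← 7
  undo op 3 (in-shuffle, from bottom half): 7 ← 11
  undo op 2 (in-shuffle, from bottom half): 11 ← 13
  undo op 1 (in-shuffle, from bottom half): 13 ← 14
So the token at position 9 came from original position 14.

14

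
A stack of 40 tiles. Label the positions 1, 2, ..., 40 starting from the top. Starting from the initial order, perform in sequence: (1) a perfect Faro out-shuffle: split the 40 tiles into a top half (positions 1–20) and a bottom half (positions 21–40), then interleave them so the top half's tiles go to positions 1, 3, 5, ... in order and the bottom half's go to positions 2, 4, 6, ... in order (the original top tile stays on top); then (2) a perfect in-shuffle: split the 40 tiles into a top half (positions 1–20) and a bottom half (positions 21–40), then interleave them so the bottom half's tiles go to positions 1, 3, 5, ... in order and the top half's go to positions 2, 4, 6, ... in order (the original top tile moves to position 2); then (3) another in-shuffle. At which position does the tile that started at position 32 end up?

Track the tile from position 32 forward through each operation:
  after op 1 (out-shuffle): 32 → 24
  after op 2 (in-shuffle): 24 → 7
  after op 3 (in-shuffle): 7 → 14

14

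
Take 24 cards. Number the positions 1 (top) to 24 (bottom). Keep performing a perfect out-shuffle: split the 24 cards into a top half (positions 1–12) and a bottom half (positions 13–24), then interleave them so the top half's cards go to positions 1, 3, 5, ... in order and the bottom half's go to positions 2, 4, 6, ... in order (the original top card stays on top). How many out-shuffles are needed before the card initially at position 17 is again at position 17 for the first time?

11

Follow position 17 under repeated out-shuffles:
17 → 10 → 19 → 14 → 4 → 7 → 13 → 2 → 3 → 5 → 9 → 17
It first returns after 11 out-shuffles.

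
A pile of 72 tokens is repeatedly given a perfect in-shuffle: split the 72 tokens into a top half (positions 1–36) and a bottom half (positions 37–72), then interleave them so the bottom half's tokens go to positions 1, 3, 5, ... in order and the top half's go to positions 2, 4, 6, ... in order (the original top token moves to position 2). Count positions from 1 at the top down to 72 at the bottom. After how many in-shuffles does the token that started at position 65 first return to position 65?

9

Follow position 65 under repeated in-shuffles:
65 → 57 → 41 → 9 → 18 → 36 → 72 → 71 → 69 → 65
It first returns after 9 in-shuffles.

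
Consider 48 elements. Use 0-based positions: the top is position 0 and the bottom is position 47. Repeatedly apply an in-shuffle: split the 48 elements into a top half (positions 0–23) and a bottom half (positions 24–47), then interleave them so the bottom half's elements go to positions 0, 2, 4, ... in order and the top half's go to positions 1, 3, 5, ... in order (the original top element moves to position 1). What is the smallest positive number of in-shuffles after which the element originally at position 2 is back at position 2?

21

Follow position 2 under repeated in-shuffles:
2 → 5 → 11 → 23 → 47 → 46 → 44 → 40 → ... → 2 (length 21)
It first returns after 21 in-shuffles.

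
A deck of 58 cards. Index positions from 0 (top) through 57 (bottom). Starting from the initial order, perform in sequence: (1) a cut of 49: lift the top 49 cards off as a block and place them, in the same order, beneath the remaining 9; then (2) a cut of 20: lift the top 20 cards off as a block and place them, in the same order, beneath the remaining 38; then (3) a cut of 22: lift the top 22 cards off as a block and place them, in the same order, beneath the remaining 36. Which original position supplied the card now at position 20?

53

Undo the operations in reverse order, starting from position 20:
  undo op 3 (cut 22): 20 ← 42
  undo op 2 (cut 20): 42 ← 4
  undo op 1 (cut 49): 4 ← 53
So the card at position 20 came from original position 53.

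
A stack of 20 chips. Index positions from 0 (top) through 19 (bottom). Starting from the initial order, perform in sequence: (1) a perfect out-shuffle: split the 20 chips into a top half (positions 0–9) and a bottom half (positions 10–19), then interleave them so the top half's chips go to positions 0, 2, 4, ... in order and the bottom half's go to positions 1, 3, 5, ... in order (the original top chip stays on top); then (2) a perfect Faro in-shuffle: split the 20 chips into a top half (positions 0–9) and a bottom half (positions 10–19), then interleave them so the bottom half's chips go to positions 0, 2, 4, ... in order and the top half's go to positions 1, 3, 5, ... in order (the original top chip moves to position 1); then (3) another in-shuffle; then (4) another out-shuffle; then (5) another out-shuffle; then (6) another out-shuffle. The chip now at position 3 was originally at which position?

Undo the operations in reverse order, starting from position 3:
  undo op 6 (out-shuffle, from bottom half): 3 ← 11
  undo op 5 (out-shuffle, from bottom half): 11 ← 15
  undo op 4 (out-shuffle, from bottom half): 15 ← 17
  undo op 3 (in-shuffle, from top half): 17 ← 8
  undo op 2 (in-shuffle, from bottom half): 8 ← 14
  undo op 1 (out-shuffle, from top half): 14 ← 7
So the chip at position 3 came from original position 7.

7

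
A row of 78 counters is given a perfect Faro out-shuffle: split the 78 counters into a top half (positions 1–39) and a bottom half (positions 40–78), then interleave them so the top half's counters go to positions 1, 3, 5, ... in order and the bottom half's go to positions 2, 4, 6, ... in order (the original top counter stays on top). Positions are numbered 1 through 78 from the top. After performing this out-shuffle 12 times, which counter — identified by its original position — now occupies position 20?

69

Work backwards from position 20, undoing one out-shuffle at a time:
20 ← 49 ← 25 ← 13 ← 7 ← 4 ← 41 ← 21 ← 11 ← 6 ← 42 ← 60 ← 69
So the counter now at position 20 started at position 69.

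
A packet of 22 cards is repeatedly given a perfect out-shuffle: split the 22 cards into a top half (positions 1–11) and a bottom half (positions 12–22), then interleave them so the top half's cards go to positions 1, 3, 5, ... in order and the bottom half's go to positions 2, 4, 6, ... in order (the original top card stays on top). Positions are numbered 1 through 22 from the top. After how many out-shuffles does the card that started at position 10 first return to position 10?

3

Follow position 10 under repeated out-shuffles:
10 → 19 → 16 → 10
It first returns after 3 out-shuffles.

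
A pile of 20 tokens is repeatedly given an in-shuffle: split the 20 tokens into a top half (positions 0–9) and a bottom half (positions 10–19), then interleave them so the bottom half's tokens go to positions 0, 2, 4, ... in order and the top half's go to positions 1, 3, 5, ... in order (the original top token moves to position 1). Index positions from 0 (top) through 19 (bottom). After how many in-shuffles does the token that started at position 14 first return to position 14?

Follow position 14 under repeated in-shuffles:
14 → 8 → 17 → 14
It first returns after 3 in-shuffles.

3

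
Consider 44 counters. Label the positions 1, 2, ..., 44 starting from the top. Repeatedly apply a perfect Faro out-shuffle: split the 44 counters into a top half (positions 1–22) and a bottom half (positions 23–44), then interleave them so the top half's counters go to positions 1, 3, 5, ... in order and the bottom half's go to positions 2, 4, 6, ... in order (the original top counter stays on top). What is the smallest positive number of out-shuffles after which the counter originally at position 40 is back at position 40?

14

Follow position 40 under repeated out-shuffles:
40 → 36 → 28 → 12 → 23 → 2 → 3 → 5 → 9 → 17 → 33 → 22 → 43 → 42 → 40
It first returns after 14 out-shuffles.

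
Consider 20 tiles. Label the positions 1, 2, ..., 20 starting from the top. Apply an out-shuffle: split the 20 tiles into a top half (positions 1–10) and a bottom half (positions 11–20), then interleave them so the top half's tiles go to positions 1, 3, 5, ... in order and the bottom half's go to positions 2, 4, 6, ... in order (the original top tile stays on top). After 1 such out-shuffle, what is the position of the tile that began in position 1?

Position 1 is a fixed point of every out-shuffle, so the tile never moves.

1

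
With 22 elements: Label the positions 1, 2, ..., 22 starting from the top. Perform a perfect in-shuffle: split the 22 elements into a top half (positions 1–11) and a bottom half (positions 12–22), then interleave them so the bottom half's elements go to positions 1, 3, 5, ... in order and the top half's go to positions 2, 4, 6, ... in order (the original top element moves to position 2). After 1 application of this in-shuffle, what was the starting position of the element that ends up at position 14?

Work backwards from position 14, undoing one in-shuffle at a time:
14 ← 7
So the element now at position 14 started at position 7.

7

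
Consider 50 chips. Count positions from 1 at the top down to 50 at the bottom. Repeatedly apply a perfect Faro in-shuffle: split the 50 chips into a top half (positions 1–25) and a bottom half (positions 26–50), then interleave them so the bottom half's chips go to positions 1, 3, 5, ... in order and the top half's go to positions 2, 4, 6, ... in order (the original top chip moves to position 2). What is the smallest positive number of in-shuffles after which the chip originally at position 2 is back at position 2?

8

Follow position 2 under repeated in-shuffles:
2 → 4 → 8 → 16 → 32 → 13 → 26 → 1 → 2
It first returns after 8 in-shuffles.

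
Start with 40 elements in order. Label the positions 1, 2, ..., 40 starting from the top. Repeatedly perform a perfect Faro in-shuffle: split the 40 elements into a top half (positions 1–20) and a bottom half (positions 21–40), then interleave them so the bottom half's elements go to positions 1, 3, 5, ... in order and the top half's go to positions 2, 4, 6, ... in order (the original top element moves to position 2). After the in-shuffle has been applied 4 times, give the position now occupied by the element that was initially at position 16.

10

Track the element's position through each in-shuffle:
16 → 32 → 23 → 5 → 10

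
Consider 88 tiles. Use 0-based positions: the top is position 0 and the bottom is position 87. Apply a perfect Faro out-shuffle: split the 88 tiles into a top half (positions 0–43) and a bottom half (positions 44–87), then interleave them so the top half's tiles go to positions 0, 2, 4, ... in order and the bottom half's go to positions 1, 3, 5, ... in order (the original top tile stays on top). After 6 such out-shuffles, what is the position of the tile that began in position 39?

60

Track the tile's position through each out-shuffle:
39 → 78 → 69 → 51 → 15 → 30 → 60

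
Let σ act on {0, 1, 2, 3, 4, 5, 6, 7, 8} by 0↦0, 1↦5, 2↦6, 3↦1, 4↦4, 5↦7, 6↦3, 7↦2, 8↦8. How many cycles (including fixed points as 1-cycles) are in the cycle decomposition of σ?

4

Cycle decomposition: (0) (1 5 7 2 6 3) (4) (8).
4 cycles.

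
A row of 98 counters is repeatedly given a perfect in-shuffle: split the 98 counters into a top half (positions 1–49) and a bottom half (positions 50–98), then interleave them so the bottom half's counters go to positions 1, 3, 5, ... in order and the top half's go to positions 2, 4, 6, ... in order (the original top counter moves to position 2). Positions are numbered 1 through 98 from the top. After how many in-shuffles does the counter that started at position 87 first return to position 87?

Follow position 87 under repeated in-shuffles:
87 → 75 → 51 → 3 → 6 → 12 → 24 → 48 → 96 → 93 → 87
It first returns after 10 in-shuffles.

10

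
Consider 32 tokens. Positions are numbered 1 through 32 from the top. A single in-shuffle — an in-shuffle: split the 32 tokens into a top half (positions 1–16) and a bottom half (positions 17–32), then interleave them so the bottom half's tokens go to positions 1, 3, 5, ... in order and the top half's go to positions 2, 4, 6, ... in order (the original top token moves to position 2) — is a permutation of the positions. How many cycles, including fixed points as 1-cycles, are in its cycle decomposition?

Trace each unvisited position around until it returns:
(1 2 4 8 16 32 31 29 25 17) (3 6 12 24 15 30 27 21 9 18) (5 10 20 7 14 28 23 13 26 19) (11 22)
4 cycles in total.

4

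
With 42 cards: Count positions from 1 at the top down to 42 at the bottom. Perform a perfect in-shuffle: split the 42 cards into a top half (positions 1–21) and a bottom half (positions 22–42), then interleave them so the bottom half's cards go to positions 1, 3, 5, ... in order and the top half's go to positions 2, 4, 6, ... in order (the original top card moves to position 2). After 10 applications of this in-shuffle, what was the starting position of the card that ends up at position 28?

18

Work backwards from position 28, undoing one in-shuffle at a time:
28 ← 14 ← 7 ← 25 ← 34 ← 17 ← 30 ← 15 ← 29 ← 36 ← 18
So the card now at position 28 started at position 18.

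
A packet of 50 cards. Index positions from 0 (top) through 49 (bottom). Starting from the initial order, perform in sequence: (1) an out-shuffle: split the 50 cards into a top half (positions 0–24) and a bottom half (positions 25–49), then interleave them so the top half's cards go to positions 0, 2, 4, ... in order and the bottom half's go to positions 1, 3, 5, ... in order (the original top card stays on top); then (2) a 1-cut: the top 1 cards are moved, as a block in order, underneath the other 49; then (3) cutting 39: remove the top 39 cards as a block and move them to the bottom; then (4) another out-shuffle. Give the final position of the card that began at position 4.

Track the card from position 4 forward through each operation:
  after op 1 (out-shuffle): 4 → 8
  after op 2 (cut 1): 8 → 7
  after op 3 (cut 39): 7 → 18
  after op 4 (out-shuffle): 18 → 36

36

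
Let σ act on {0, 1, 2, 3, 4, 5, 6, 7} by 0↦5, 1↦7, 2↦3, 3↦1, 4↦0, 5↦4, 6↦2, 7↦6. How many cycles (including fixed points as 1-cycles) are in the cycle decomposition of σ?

Cycle decomposition: (0 5 4) (1 7 6 2 3).
2 cycles.

2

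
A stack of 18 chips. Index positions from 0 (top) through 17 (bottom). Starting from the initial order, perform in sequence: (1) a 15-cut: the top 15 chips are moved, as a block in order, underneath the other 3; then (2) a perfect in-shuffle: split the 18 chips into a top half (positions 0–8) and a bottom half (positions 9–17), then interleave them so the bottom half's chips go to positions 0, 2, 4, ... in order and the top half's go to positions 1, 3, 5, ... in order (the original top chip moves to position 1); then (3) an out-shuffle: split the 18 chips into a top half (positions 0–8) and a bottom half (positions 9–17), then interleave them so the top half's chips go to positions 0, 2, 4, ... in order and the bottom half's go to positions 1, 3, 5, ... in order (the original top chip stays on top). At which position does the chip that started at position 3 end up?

Track the chip from position 3 forward through each operation:
  after op 1 (cut 15): 3 → 6
  after op 2 (in-shuffle): 6 → 13
  after op 3 (out-shuffle): 13 → 9

9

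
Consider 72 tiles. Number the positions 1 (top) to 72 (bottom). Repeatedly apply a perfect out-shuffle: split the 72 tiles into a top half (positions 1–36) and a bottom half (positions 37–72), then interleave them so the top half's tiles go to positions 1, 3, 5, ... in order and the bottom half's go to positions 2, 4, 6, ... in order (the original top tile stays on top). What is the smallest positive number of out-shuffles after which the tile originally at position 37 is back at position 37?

35

Follow position 37 under repeated out-shuffles:
37 → 2 → 3 → 5 → 9 → 17 → 33 → 65 → ... → 37 (length 35)
It first returns after 35 out-shuffles.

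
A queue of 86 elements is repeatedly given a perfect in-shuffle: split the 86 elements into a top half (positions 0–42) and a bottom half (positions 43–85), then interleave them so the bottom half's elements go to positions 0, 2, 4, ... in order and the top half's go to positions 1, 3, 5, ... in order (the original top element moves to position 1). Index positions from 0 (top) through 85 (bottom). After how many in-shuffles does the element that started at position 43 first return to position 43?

28

Follow position 43 under repeated in-shuffles:
43 → 0 → 1 → 3 → 7 → 15 → 31 → 63 → ... → 43 (length 28)
It first returns after 28 in-shuffles.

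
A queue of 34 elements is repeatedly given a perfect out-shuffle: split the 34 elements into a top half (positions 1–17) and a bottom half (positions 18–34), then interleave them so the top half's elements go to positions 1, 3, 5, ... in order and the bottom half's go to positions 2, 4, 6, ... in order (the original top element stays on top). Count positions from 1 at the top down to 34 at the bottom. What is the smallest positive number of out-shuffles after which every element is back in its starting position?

The out-shuffle permutes the 34 positions with cycle lengths [1, 1, 2, 10, 10, 10].
Every element is home exactly when every cycle has completed a whole number of laps, i.e. after lcm(1, 2, 10) = 10 out-shuffles.

10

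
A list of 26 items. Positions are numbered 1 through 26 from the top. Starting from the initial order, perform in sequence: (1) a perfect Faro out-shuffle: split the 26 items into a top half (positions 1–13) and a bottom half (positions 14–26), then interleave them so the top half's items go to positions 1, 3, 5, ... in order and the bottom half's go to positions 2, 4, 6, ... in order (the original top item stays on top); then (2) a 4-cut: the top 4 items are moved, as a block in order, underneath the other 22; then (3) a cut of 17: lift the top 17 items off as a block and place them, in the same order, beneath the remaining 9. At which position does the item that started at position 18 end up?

Track the item from position 18 forward through each operation:
  after op 1 (out-shuffle): 18 → 10
  after op 2 (cut 4): 10 → 6
  after op 3 (cut 17): 6 → 15

15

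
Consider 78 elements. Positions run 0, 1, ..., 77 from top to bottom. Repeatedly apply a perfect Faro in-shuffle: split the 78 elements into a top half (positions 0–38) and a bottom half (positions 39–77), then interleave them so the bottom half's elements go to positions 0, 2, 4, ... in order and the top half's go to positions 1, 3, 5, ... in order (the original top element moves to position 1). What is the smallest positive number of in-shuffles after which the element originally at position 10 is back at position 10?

39

Follow position 10 under repeated in-shuffles:
10 → 21 → 43 → 8 → 17 → 35 → 71 → 64 → ... → 10 (length 39)
It first returns after 39 in-shuffles.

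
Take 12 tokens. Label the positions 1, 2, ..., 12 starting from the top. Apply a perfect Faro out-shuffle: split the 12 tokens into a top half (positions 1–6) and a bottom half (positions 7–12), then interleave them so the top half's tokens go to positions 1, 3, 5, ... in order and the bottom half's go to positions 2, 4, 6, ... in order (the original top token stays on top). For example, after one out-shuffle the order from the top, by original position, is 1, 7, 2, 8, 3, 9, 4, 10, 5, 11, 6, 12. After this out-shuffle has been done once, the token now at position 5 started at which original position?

Work backwards from position 5, undoing one out-shuffle at a time:
5 ← 3
So the token now at position 5 started at position 3.

3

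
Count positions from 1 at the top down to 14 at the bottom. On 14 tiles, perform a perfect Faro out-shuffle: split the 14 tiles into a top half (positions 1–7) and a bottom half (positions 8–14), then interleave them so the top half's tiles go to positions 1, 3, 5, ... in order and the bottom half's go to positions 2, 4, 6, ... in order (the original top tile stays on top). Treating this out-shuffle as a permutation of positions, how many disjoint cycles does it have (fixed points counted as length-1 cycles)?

3

Trace each unvisited position around until it returns:
(1) (2 3 5 9 4 7 ... len 12) (14)
3 cycles in total.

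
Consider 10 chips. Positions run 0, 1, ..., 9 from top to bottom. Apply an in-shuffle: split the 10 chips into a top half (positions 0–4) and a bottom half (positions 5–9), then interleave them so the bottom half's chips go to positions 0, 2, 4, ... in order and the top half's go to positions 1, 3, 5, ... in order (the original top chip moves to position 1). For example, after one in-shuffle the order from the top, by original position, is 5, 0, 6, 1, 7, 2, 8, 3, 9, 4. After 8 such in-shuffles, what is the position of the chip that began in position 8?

Track the chip's position through each in-shuffle:
8 → 6 → 2 → 5 → 0 → 1 → 3 → 7 → 4

4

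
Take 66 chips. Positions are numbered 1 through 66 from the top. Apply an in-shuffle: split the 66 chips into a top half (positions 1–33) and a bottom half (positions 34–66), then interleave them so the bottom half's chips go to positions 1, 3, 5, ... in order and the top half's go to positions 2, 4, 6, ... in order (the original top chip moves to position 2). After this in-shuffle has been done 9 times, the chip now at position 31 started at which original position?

35

Work backwards from position 31, undoing one in-shuffle at a time:
31 ← 49 ← 58 ← 29 ← 48 ← 24 ← 12 ← 6 ← 3 ← 35
So the chip now at position 31 started at position 35.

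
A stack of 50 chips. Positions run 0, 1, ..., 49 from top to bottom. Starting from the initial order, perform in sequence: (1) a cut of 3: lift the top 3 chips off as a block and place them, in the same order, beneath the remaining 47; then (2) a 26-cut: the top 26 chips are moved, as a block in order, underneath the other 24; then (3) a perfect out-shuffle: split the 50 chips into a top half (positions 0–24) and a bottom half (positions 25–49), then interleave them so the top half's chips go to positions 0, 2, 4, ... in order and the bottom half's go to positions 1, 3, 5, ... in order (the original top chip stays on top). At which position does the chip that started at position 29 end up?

0

Track the chip from position 29 forward through each operation:
  after op 1 (cut 3): 29 → 26
  after op 2 (cut 26): 26 → 0
  after op 3 (out-shuffle): 0 → 0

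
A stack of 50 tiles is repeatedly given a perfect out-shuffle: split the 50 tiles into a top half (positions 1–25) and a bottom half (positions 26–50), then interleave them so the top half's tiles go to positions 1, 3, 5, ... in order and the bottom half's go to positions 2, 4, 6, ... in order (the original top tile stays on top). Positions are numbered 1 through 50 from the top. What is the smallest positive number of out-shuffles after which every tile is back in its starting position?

The out-shuffle permutes the 50 positions with cycle lengths [1, 1, 3, 3, 21, 21].
Every tile is home exactly when every cycle has completed a whole number of laps, i.e. after lcm(1, 3, 21) = 21 out-shuffles.

21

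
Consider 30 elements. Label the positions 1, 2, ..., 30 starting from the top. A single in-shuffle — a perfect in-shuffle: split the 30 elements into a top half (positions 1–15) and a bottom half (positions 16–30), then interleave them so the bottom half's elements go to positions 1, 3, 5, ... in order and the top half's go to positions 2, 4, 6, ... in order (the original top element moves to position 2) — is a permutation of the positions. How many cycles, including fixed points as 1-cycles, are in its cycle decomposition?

Trace each unvisited position around until it returns:
(1 2 4 8 16) (3 6 12 24 17) (5 10 20 9 18) (7 14 28 25 19) (11 22 13 26 21) (15 30 29 27 23)
6 cycles in total.

6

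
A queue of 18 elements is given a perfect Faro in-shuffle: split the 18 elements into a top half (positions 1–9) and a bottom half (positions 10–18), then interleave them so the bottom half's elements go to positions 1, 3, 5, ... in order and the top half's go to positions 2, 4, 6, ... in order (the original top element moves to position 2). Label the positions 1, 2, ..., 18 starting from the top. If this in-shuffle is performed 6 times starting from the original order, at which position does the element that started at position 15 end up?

Track the element's position through each in-shuffle:
15 → 11 → 3 → 6 → 12 → 5 → 10

10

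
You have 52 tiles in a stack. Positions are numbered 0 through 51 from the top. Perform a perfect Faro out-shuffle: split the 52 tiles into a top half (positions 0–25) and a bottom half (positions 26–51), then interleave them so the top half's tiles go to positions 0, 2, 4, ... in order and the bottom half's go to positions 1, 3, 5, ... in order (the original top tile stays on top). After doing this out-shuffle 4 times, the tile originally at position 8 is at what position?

26

Track the tile's position through each out-shuffle:
8 → 16 → 32 → 13 → 26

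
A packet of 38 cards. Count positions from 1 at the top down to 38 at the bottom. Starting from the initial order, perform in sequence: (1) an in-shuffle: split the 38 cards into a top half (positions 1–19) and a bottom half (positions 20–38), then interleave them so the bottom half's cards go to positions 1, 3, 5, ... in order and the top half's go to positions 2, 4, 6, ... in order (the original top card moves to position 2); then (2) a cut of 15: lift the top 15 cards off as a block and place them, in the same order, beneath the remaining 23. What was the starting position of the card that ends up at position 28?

22

Undo the operations in reverse order, starting from position 28:
  undo op 2 (cut 15): 28 ← 5
  undo op 1 (in-shuffle, from bottom half): 5 ← 22
So the card at position 28 came from original position 22.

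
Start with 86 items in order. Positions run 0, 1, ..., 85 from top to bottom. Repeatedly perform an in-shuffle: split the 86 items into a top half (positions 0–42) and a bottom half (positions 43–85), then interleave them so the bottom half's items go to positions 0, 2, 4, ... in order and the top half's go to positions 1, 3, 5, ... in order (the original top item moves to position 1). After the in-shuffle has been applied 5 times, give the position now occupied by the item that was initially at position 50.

65

Track the item's position through each in-shuffle:
50 → 14 → 29 → 59 → 32 → 65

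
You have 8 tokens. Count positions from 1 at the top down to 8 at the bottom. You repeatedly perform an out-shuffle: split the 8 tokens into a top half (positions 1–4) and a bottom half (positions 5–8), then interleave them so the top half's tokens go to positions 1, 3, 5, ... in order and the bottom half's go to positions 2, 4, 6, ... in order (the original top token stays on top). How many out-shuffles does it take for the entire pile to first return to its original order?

The out-shuffle permutes the 8 positions with cycle lengths [1, 1, 3, 3].
Every token is home exactly when every cycle has completed a whole number of laps, i.e. after lcm(1, 3) = 3 out-shuffles.

3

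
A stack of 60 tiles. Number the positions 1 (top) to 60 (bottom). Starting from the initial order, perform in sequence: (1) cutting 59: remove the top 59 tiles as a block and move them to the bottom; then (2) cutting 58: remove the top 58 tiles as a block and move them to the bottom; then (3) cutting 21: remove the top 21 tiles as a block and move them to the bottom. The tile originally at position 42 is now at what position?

24

Track the tile from position 42 forward through each operation:
  after op 1 (cut 59): 42 → 43
  after op 2 (cut 58): 43 → 45
  after op 3 (cut 21): 45 → 24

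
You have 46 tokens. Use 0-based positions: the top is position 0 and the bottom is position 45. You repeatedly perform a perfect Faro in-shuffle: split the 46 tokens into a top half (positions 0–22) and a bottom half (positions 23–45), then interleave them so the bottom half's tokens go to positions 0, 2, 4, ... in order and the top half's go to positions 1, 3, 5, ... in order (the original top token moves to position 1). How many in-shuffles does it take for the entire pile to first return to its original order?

23

The in-shuffle permutes the 46 positions with cycle lengths [23, 23].
Every token is home exactly when every cycle has completed a whole number of laps, i.e. after lcm(23) = 23 in-shuffles.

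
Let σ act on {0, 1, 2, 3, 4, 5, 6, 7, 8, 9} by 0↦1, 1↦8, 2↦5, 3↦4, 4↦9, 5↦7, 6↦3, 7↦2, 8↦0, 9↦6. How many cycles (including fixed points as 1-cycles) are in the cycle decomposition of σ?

3

Cycle decomposition: (0 1 8) (2 5 7) (3 4 9 6).
3 cycles.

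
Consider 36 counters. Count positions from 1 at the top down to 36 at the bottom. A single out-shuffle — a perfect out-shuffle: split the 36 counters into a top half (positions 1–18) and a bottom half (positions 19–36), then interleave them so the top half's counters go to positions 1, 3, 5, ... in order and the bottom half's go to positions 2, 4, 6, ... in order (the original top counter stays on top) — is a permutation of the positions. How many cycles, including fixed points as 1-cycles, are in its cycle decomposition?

7

Trace each unvisited position around until it returns:
(1) (2 3 5 9 17 33 ... len 12) (4 7 13 25 14 27 ... len 12) (6 11 21) (8 15 29 22) (16 31 26) (36)
7 cycles in total.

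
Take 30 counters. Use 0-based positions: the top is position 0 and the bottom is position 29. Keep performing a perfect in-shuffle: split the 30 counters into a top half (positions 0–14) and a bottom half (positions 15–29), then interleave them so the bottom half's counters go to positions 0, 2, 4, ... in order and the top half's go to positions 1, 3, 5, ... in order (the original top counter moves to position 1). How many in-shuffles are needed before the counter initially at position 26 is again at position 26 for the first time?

Follow position 26 under repeated in-shuffles:
26 → 22 → 14 → 29 → 28 → 26
It first returns after 5 in-shuffles.

5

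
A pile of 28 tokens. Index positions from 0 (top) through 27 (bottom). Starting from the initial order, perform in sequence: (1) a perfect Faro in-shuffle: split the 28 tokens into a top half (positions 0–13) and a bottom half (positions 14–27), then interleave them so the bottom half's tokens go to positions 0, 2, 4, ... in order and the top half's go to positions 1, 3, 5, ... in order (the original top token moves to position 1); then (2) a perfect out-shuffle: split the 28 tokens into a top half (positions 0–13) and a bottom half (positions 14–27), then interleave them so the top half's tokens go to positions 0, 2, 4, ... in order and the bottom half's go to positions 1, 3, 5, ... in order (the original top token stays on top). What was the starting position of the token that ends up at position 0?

Undo the operations in reverse order, starting from position 0:
  undo op 2 (out-shuffle, from top half): 0 ← 0
  undo op 1 (in-shuffle, from bottom half): 0 ← 14
So the token at position 0 came from original position 14.

14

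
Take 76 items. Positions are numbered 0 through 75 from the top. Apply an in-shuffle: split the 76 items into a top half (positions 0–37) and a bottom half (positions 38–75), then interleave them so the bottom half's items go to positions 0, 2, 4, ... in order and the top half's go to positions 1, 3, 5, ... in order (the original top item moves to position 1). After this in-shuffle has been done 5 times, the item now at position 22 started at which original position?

31

Work backwards from position 22, undoing one in-shuffle at a time:
22 ← 49 ← 24 ← 50 ← 63 ← 31
So the item now at position 22 started at position 31.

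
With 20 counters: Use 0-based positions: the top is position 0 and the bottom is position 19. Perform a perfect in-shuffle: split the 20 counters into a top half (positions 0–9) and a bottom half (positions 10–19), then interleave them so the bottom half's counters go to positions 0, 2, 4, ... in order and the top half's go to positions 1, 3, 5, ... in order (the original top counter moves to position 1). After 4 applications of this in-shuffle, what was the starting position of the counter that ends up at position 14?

17

Work backwards from position 14, undoing one in-shuffle at a time:
14 ← 17 ← 8 ← 14 ← 17
So the counter now at position 14 started at position 17.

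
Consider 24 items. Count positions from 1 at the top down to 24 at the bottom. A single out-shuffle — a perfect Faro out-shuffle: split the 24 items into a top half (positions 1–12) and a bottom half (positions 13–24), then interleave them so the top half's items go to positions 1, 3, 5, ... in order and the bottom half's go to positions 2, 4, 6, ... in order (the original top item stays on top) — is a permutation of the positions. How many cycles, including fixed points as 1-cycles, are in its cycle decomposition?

Trace each unvisited position around until it returns:
(1) (2 3 5 9 17 10 ... len 11) (6 11 21 18 12 23 ... len 11) (24)
4 cycles in total.

4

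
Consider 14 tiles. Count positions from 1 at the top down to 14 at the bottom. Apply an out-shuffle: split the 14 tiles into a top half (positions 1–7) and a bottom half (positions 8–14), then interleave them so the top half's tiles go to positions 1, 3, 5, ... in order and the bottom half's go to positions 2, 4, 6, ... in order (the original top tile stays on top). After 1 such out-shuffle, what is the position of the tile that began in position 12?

Track the tile's position through each out-shuffle:
12 → 10

10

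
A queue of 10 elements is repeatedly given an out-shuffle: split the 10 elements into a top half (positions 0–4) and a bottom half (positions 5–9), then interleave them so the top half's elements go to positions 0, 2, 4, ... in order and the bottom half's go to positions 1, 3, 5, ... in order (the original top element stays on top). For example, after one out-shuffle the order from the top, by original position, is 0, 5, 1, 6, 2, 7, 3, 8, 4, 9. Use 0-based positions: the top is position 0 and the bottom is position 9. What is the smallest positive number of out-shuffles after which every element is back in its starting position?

The out-shuffle permutes the 10 positions with cycle lengths [1, 1, 2, 6].
Every element is home exactly when every cycle has completed a whole number of laps, i.e. after lcm(1, 2, 6) = 6 out-shuffles.

6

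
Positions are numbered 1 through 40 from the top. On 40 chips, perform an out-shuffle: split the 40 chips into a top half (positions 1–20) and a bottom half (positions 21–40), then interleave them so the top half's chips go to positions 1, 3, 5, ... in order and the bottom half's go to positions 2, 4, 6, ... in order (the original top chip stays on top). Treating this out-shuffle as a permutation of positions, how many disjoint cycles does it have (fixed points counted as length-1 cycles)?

6

Trace each unvisited position around until it returns:
(1) (2 3 5 9 17 33 ... len 12) (4 7 13 25 10 19 ... len 12) (8 15 29 18 35 30 ... len 12) (14 27) (40)
6 cycles in total.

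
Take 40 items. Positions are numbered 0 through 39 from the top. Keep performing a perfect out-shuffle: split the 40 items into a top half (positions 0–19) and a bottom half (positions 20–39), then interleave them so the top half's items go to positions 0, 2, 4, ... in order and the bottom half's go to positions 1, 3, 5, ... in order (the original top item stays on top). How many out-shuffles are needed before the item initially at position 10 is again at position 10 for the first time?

12

Follow position 10 under repeated out-shuffles:
10 → 20 → 1 → 2 → 4 → 8 → 16 → 32 → 25 → 11 → 22 → 5 → 10
It first returns after 12 out-shuffles.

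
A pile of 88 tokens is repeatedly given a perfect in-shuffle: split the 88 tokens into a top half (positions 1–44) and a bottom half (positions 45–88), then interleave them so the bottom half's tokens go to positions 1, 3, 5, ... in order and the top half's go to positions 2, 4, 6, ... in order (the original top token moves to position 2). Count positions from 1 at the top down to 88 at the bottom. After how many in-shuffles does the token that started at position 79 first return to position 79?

11

Follow position 79 under repeated in-shuffles:
79 → 69 → 49 → 9 → 18 → 36 → 72 → 55 → 21 → 42 → 84 → 79
It first returns after 11 in-shuffles.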